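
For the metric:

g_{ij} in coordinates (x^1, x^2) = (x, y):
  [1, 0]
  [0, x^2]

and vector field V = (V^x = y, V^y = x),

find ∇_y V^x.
Non-zero Christoffel symbols:
Γ^x_{y y} = -x
Γ^y_{x y} = 1/x
∇_y V^x = ∂_y V^x + Γ^x_{y j} V^j
  = (1) + (0)(y) + (-x)(x)
  = 1 - x^2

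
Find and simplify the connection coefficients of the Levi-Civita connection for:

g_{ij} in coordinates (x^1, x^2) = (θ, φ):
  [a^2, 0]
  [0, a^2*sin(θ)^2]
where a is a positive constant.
Using Γ^k_{ij} = (1/2) g^{km} (∂_i g_{mj} + ∂_j g_{mi} - ∂_m g_{ij}); the metric is diagonal, so only the m = k term contributes.
Non-zero symbols (using the symmetry Γ^k_{ij} = Γ^k_{ji}):
Γ^θ_{φ φ} = (1/2) g^{θθ} (∂_φ g_{θφ} + ∂_φ g_{θφ} - ∂_θ g_{φφ}) = (1/2)(1/a^2)((0) + (0) - (a^2*sin(2*θ))) = -sin(2*θ)/2
Γ^φ_{θ φ} = (1/2) g^{φφ} (∂_θ g_{φφ} + ∂_φ g_{φθ} - ∂_φ g_{θφ}) = (1/2)(1/(a^2*sin(θ)^2))((a^2*sin(2*θ)) + (0) - (0)) = 1/tan(θ)
All other Christoffel symbols are zero.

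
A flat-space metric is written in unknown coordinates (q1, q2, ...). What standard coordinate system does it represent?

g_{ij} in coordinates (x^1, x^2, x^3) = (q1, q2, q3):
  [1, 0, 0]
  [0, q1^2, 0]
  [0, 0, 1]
The line element ds^2 = dq1^2 + q1^2 dq2^2 + dq3^2 is dr^2 + r^2 dθ^2 + dz^2 with q1 = r, q2 = θ, q3 = z.
cylindrical coordinates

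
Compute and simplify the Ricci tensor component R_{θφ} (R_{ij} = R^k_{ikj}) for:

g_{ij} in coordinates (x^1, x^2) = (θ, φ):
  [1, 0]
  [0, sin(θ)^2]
Non-zero Christoffel symbols (Γ^k_{ij} = Γ^k_{ji}):
Γ^θ_{φ φ} = -sin(2*θ)/2
Γ^φ_{θ φ} = 1/tan(θ)
R^θ_{θ θ φ} = 0 (a repeated index in an antisymmetric pair)
R^φ_{θ φ φ} = 0 (a repeated index in an antisymmetric pair)
R_{θφ} = R^θ_{θ θ φ} + R^φ_{θ φ φ} = (0) + (0) = 0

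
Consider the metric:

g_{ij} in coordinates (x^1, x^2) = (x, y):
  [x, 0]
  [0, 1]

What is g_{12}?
With x^1 = x, x^2 = y, g_{12} = g_{xy} is the row-1, column-2 entry of the matrix.
g_{12} = 0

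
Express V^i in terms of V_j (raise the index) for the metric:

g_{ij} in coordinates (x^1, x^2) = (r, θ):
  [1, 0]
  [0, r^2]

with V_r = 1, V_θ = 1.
Inverse metric (diagonal): g^{rr} = 1, g^{θθ} = 1/r^2
V^i = g^{ij} V_j:
V^r = (1)(1) + (0)(1) = 1
V^θ = (0)(1) + (1/r^2)(1) = 1/r^2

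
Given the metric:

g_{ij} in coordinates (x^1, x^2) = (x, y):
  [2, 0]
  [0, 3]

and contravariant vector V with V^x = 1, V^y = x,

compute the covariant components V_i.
V_i = g_{ij} V^j:
V_x = (2)(1) + (0)(x) = 2
V_y = (0)(1) + (3)(x) = 3*x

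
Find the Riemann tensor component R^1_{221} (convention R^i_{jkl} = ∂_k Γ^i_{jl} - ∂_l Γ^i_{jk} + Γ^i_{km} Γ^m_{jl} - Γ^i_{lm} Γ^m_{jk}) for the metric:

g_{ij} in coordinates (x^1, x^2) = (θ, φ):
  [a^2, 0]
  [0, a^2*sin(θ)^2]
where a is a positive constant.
Non-zero Christoffel symbols (Γ^k_{ij} = Γ^k_{ji}):
Γ^θ_{φ φ} = -sin(2*θ)/2
Γ^φ_{θ φ} = 1/tan(θ)
R^θ_{φ φ θ} = ∂_φ Γ^θ_{φ θ} - ∂_θ Γ^θ_{φ φ} + Γ^θ_{φ m} Γ^m_{φ θ} - Γ^θ_{θ m} Γ^m_{φ φ}
  = (0) - (-cos(2*θ)) + (-cos(θ)^2) - (0) = -sin(θ)^2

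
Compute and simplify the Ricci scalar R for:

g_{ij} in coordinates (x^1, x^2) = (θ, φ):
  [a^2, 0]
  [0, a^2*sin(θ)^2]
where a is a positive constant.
Non-zero Christoffel symbols (Γ^k_{ij} = Γ^k_{ji}):
Γ^θ_{φ φ} = -sin(2*θ)/2
Γ^φ_{θ φ} = 1/tan(θ)
Ricci tensor (R_{ij} = R^k_{ikj}): R_{θθ} = 1, R_{θφ} = 0, R_{φφ} = sin(θ)^2
Inverse metric: g^{θθ} = 1/a^2, g^{φφ} = 1/(a^2*sin(θ)^2)
R = g^{ij} R_{ij} = (1/a^2)(1) + (1/(a^2*sin(θ)^2))(sin(θ)^2) = 2/a^2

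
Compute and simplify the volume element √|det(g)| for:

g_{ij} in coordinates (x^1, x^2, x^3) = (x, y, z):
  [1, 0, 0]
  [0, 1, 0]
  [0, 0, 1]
det(g) = 1
√|det(g)| = 1
Volume element: dV = 1 dx dy dz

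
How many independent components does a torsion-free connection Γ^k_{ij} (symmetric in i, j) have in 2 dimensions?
Γ^k_{ij} has n choices for the upper index and n(n+1)/2 independent symmetric lower index pairs.
Total = 2 × 2×3/2 = 2 × 3 = 6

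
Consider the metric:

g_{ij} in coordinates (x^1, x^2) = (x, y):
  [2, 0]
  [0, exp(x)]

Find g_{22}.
With x^1 = x, x^2 = y, g_{22} = g_{yy} is the row-2, column-2 entry of the matrix.
g_{22} = exp(x)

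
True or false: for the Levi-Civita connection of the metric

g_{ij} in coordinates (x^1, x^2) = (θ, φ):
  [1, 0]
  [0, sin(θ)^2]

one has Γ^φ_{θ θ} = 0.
Γ^φ_{θ θ} = (1/2) g^{φφ} (∂_θ g_{φθ} + ∂_θ g_{φθ} - ∂_φ g_{θθ}) = (1/2)(1/sin(θ)^2)((0) + (0) - (0)) = 0
This equals the proposed value 0.
True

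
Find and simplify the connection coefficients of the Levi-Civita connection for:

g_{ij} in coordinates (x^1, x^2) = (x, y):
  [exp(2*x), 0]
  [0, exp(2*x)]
Using Γ^k_{ij} = (1/2) g^{km} (∂_i g_{mj} + ∂_j g_{mi} - ∂_m g_{ij}); the metric is diagonal, so only the m = k term contributes.
Non-zero symbols (using the symmetry Γ^k_{ij} = Γ^k_{ji}):
Γ^x_{x x} = (1/2) g^{xx} (∂_x g_{xx} + ∂_x g_{xx} - ∂_x g_{xx}) = (1/2)(exp(-2*x))((2*exp(2*x)) + (2*exp(2*x)) - (2*exp(2*x))) = 1
Γ^x_{y y} = (1/2) g^{xx} (∂_y g_{xy} + ∂_y g_{xy} - ∂_x g_{yy}) = (1/2)(exp(-2*x))((0) + (0) - (2*exp(2*x))) = -1
Γ^y_{x y} = (1/2) g^{yy} (∂_x g_{yy} + ∂_y g_{yx} - ∂_y g_{xy}) = (1/2)(exp(-2*x))((2*exp(2*x)) + (0) - (0)) = 1
All other Christoffel symbols are zero.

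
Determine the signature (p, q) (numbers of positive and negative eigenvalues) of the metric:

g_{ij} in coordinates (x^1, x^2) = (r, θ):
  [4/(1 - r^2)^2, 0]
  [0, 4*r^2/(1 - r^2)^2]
The metric is diagonal, so its eigenvalues are the diagonal entries: 4/(1 - r^2)^2, 4*r^2/(1 - r^2)^2 (at a generic point, where coordinate-dependent entries are positive).
2 positive, 0 negative.
(2, 0) - Riemannian (positive definite)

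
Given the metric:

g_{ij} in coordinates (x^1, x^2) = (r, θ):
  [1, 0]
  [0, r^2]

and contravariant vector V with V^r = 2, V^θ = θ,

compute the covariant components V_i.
V_i = g_{ij} V^j:
V_r = (1)(2) + (0)(θ) = 2
V_θ = (0)(2) + (r^2)(θ) = r^2*θ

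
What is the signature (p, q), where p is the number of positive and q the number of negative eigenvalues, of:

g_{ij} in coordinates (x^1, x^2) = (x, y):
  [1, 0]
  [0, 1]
The metric is diagonal, so its eigenvalues are the diagonal entries: 1, 1 (at a generic point, where coordinate-dependent entries are positive).
2 positive, 0 negative.
(2, 0) - Riemannian (positive definite)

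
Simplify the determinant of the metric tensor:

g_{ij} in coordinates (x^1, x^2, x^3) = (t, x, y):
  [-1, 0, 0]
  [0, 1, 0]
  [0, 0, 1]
Diagonal metric: det(g) = g_{11}·g_{22}·g_{33}
= (-1)·(1)·(1)
det(g) = -1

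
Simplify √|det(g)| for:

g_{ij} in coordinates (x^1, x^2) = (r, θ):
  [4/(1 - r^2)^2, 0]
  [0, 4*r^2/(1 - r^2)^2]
det(g) = 16*r^2/(1 - r^2)^4
√|det(g)| = 4*r/(r^2 - 1)^2
Volume element: dV = 4*r/(r^2 - 1)^2 dr dθ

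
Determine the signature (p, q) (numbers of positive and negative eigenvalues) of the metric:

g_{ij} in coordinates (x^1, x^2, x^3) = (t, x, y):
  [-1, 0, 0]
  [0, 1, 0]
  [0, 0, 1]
The metric is diagonal, so its eigenvalues are the diagonal entries: -1, 1, 1 (at a generic point, where coordinate-dependent entries are positive).
2 positive, 1 negative.
(2, 1) - Lorentzian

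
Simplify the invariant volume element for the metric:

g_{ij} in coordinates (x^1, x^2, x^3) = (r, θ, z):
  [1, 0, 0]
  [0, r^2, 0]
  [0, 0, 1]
det(g) = r^2
√|det(g)| = r
Volume element: dV = r dr dθ dz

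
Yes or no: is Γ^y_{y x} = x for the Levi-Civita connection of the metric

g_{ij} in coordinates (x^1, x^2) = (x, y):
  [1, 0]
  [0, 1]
Γ^y_{y x} = (1/2) g^{yy} (∂_y g_{yx} + ∂_x g_{yy} - ∂_y g_{yx}) = (1/2)(1)((0) + (0) - (0)) = 0
This differs from the proposed value x.
No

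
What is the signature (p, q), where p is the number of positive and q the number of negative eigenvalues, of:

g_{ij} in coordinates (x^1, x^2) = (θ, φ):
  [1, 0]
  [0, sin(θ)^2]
The metric is diagonal, so its eigenvalues are the diagonal entries: 1, sin(θ)^2 (at a generic point, where coordinate-dependent entries are positive).
2 positive, 0 negative.
(2, 0) - Riemannian (positive definite)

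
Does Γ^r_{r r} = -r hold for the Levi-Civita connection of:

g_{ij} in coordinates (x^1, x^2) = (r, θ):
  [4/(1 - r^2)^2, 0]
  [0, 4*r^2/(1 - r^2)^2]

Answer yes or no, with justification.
Γ^r_{r r} = (1/2) g^{rr} (∂_r g_{rr} + ∂_r g_{rr} - ∂_r g_{rr}) = (1/2)((1 - r^2)^2/4)((16*r/(1 - r^2)^3) + (16*r/(1 - r^2)^3) - (16*r/(1 - r^2)^3)) = 2*r/(1 - r^2)
This differs from the proposed value -r.
No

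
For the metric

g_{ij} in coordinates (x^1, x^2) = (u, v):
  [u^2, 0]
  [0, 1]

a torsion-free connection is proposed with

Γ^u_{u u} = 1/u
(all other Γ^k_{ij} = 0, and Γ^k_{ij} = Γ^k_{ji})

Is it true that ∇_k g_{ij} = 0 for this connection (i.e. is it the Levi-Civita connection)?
Using ∇_k g_{ij} = ∂_k g_{ij} - Γ^m_{ki} g_{mj} - Γ^m_{kj} g_{im}:
e.g. ∇_u g_{uu} = (2*u) - (u) - (u) = 0
Every component ∇_k g_{ij} vanishes: the connection is metric compatible.
Yes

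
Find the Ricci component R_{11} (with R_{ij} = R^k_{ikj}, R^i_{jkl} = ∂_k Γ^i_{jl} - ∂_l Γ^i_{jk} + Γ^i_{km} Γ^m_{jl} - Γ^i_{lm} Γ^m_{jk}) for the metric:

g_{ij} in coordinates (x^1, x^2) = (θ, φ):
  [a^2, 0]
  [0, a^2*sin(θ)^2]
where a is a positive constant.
Non-zero Christoffel symbols (Γ^k_{ij} = Γ^k_{ji}):
Γ^θ_{φ φ} = -sin(2*θ)/2
Γ^φ_{θ φ} = 1/tan(θ)
R^θ_{θ θ θ} = 0 (a repeated index in an antisymmetric pair)
R^φ_{θ φ θ} = ∂_φ Γ^φ_{θ θ} - ∂_θ Γ^φ_{θ φ} + Γ^φ_{φ m} Γ^m_{θ θ} - Γ^φ_{θ m} Γ^m_{θ φ}
  = (0) - (-1/sin(θ)^2) + (0) - (1/tan(θ)^2) = 1
R_{θθ} = R^θ_{θ θ θ} + R^φ_{θ φ θ} = (0) + (1) = 1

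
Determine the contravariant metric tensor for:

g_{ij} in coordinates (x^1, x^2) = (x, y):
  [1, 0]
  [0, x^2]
The metric is diagonal, so g^{ij} is diagonal with entries 1/g_{ii}: diag(1, 1/(x^2)).
g^{ij}:
  [1, 0]
  [0, 1/x^2]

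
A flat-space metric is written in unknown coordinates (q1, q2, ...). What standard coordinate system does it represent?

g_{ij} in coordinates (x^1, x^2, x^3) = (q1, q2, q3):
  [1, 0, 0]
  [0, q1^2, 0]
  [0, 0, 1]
The line element ds^2 = dq1^2 + q1^2 dq2^2 + dq3^2 is dr^2 + r^2 dθ^2 + dz^2 with q1 = r, q2 = θ, q3 = z.
cylindrical coordinates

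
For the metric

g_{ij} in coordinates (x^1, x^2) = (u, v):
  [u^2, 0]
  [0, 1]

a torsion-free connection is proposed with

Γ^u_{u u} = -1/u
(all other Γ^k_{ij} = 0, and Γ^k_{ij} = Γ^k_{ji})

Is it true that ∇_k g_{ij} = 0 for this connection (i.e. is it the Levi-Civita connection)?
Using ∇_k g_{ij} = ∂_k g_{ij} - Γ^m_{ki} g_{mj} - Γ^m_{kj} g_{im}:
∇_u g_{uu} = (2*u) - (-u) - (-u) = 4*u ≠ 0
So the connection is not metric compatible (it is not the Levi-Civita connection).
No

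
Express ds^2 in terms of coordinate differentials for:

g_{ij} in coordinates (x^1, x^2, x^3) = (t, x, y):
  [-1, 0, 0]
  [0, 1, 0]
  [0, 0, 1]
ds^2 = g_{ij} dx^i dx^j; only the non-zero components contribute.
ds^2 = -dt^2 + dx^2 + dy^2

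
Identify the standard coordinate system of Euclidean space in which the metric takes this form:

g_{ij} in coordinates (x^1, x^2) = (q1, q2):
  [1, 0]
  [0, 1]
All components are constant and the metric is the identity, i.e. orthonormal rectilinear coordinates.
Cartesian (2D) coordinates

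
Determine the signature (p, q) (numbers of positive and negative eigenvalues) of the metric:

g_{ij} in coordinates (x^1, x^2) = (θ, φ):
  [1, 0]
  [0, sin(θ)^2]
The metric is diagonal, so its eigenvalues are the diagonal entries: 1, sin(θ)^2 (at a generic point, where coordinate-dependent entries are positive).
2 positive, 0 negative.
(2, 0) - Riemannian (positive definite)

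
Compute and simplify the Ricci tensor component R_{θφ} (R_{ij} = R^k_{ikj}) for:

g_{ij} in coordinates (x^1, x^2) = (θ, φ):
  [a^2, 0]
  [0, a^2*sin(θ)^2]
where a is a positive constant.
Non-zero Christoffel symbols (Γ^k_{ij} = Γ^k_{ji}):
Γ^θ_{φ φ} = -sin(2*θ)/2
Γ^φ_{θ φ} = 1/tan(θ)
R^θ_{θ θ φ} = 0 (a repeated index in an antisymmetric pair)
R^φ_{θ φ φ} = 0 (a repeated index in an antisymmetric pair)
R_{θφ} = R^θ_{θ θ φ} + R^φ_{θ φ φ} = (0) + (0) = 0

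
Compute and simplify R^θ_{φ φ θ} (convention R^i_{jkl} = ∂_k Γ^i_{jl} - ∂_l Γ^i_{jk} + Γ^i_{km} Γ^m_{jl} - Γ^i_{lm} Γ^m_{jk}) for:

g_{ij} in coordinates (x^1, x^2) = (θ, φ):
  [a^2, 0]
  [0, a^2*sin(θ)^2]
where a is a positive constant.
Non-zero Christoffel symbols (Γ^k_{ij} = Γ^k_{ji}):
Γ^θ_{φ φ} = -sin(2*θ)/2
Γ^φ_{θ φ} = 1/tan(θ)
R^θ_{φ φ θ} = ∂_φ Γ^θ_{φ θ} - ∂_θ Γ^θ_{φ φ} + Γ^θ_{φ m} Γ^m_{φ θ} - Γ^θ_{θ m} Γ^m_{φ φ}
  = (0) - (-cos(2*θ)) + (-cos(θ)^2) - (0) = -sin(θ)^2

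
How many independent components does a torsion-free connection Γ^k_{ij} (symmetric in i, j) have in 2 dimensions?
Γ^k_{ij} has n choices for the upper index and n(n+1)/2 independent symmetric lower index pairs.
Total = 2 × 2×3/2 = 2 × 3 = 6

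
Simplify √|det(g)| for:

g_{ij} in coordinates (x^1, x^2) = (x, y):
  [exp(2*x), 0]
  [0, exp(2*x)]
det(g) = exp(4*x)
√|det(g)| = exp(2*x)
Volume element: dV = exp(2*x) dx dy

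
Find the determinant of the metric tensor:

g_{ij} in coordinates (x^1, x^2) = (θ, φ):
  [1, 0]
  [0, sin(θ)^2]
For a 2×2 metric: det(g) = g_{11}·g_{22} - g_{12}·g_{21}
= (1)·(sin(θ)^2) - (0)·(0)
= sin(θ)^2 - 0
det(g) = sin(θ)^2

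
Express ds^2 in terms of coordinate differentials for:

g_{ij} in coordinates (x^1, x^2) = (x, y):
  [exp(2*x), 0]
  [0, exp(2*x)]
ds^2 = g_{ij} dx^i dx^j; only the non-zero components contribute.
ds^2 = exp(2*x) dx^2 + exp(2*x) dy^2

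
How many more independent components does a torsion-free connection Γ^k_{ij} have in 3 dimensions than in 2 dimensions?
Independent components in n dimensions: n × n(n+1)/2 = n^2(n+1)/2.
3D: 3 × 6 = 18
2D: 2 × 3 = 6
Difference = 18 - 6 = 12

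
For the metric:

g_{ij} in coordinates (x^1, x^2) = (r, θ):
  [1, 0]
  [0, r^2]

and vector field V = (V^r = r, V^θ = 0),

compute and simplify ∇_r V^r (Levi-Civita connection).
Non-zero Christoffel symbols:
Γ^r_{θ θ} = -r
Γ^θ_{r θ} = 1/r
∇_r V^r = ∂_r V^r + Γ^r_{r j} V^j
  = (1) + (0)(r) + (0)(0)
  = 1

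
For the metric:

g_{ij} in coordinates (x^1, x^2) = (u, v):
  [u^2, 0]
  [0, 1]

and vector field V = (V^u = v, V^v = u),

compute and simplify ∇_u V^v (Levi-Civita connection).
Non-zero Christoffel symbols:
Γ^u_{u u} = 1/u
∇_u V^v = ∂_u V^v + Γ^v_{u j} V^j
  = (1) + (0)(v) + (0)(u)
  = 1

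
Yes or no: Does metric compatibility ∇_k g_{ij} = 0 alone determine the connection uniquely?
One also needs vanishing torsion; metric compatibility plus torsion-freeness singles out the Levi-Civita connection.
No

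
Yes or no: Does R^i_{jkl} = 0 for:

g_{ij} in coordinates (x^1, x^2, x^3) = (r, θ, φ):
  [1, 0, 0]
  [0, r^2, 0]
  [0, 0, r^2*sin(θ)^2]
Non-zero Christoffel symbols:
Γ^r_{θ θ} = -r
Γ^r_{φ φ} = -r*sin(θ)^2
Γ^θ_{r θ} = 1/r
Γ^θ_{φ φ} = -sin(2*θ)/2
Γ^φ_{r φ} = 1/r
Γ^φ_{θ φ} = 1/tan(θ)
Ricci tensor: R_{rr} = 0, R_{rθ} = 0, R_{rφ} = 0, R_{θθ} = 0, R_{θφ} = 0, R_{φφ} = 0
All R_{ij} vanish; in 3 dimensions the Riemann tensor is fully determined by the Ricci tensor, so R^i_{jkl} = 0: the metric is flat (curvilinear coordinates on flat space).
Yes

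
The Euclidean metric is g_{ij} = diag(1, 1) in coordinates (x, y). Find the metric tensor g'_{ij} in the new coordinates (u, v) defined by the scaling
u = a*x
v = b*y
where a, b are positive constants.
Invert the transformation: x = u/a, y = v/b
g'_{ij} = (∂x^k/∂x'^i)(∂x^l/∂x'^j) g_{kl}; with g_{kl} = δ_{kl} this is Σ_k (∂x^k/∂x'^i)(∂x^k/∂x'^j).
Jacobian: ∂x/∂u = 1/a, ∂x/∂v = 0, ∂y/∂u = 0, ∂y/∂v = 1/b
g'_{uu} = (1/a)(1/a) + (0)(0) = 1/a^2
g'_{uv} = (1/a)(0) + (0)(1/b) = 0
g'_{vv} = (0)(0) + (1/b)(1/b) = 1/b^2
g'_{ij} = diag(1/a^2, 1/b^2)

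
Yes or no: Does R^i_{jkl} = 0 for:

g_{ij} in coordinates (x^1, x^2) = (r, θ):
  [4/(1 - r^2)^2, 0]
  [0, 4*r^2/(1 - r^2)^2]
Non-zero Christoffel symbols:
Γ^r_{r r} = 2*r/(1 - r^2)
Γ^r_{θ θ} = (r^3 + r)/(r^2 - 1)
Γ^θ_{r θ} = (-r^2 - 1)/(r^3 - r)
Ricci tensor: R_{rr} = -4/(r^2 - 1)^2, R_{rθ} = 0, R_{θθ} = -4*r^2/(r^2 - 1)^2
The Ricci tensor is non-zero, so the Riemann tensor is non-zero: not flat.
No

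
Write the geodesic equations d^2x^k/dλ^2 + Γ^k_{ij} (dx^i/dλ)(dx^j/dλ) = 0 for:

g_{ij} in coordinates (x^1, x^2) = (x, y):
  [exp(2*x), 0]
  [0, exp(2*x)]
Geodesic equation: d^2x^k/dλ^2 + Γ^k_{ij} (dx^i/dλ)(dx^j/dλ) = 0.
Non-zero Christoffel symbols:
Γ^x_{x x} = 1
Γ^x_{y y} = -1
Γ^y_{x y} = 1
Substituting (the symmetric pair Γ^k_{ij}, Γ^k_{ji} combines into a factor 2):
d^2x/dλ^2 + (dx/dλ)^2 - (dy/dλ)^2 = 0
d^2y/dλ^2 + 2 (dx/dλ)(dy/dλ) = 0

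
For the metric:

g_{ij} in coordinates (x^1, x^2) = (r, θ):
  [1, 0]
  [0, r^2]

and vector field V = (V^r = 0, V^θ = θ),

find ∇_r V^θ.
Non-zero Christoffel symbols:
Γ^r_{θ θ} = -r
Γ^θ_{r θ} = 1/r
∇_r V^θ = ∂_r V^θ + Γ^θ_{r j} V^j
  = (0) + (0)(0) + (1/r)(θ)
  = θ/r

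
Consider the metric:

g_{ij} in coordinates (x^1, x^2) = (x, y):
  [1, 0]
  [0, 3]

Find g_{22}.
With x^1 = x, x^2 = y, g_{22} = g_{yy} is the row-2, column-2 entry of the matrix.
g_{22} = 3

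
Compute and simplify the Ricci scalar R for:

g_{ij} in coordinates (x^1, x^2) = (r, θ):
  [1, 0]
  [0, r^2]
Non-zero Christoffel symbols (Γ^k_{ij} = Γ^k_{ji}):
Γ^r_{θ θ} = -r
Γ^θ_{r θ} = 1/r
Ricci tensor (R_{ij} = R^k_{ikj}): R_{rr} = 0, R_{rθ} = 0, R_{θθ} = 0
Inverse metric: g^{rr} = 1, g^{θθ} = 1/r^2
R = g^{ij} R_{ij} = (1)(0) + (1/r^2)(0) = 0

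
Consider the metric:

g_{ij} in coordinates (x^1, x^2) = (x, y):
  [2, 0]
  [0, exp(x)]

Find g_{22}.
With x^1 = x, x^2 = y, g_{22} = g_{yy} is the row-2, column-2 entry of the matrix.
g_{22} = exp(x)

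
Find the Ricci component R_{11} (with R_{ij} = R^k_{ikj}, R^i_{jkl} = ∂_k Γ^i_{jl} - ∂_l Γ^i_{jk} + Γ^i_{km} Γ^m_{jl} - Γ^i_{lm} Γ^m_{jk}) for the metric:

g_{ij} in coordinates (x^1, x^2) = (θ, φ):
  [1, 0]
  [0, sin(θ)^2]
Non-zero Christoffel symbols (Γ^k_{ij} = Γ^k_{ji}):
Γ^θ_{φ φ} = -sin(2*θ)/2
Γ^φ_{θ φ} = 1/tan(θ)
R^θ_{θ θ θ} = 0 (a repeated index in an antisymmetric pair)
R^φ_{θ φ θ} = ∂_φ Γ^φ_{θ θ} - ∂_θ Γ^φ_{θ φ} + Γ^φ_{φ m} Γ^m_{θ θ} - Γ^φ_{θ m} Γ^m_{θ φ}
  = (0) - (-1/sin(θ)^2) + (0) - (1/tan(θ)^2) = 1
R_{θθ} = R^θ_{θ θ θ} + R^φ_{θ φ θ} = (0) + (1) = 1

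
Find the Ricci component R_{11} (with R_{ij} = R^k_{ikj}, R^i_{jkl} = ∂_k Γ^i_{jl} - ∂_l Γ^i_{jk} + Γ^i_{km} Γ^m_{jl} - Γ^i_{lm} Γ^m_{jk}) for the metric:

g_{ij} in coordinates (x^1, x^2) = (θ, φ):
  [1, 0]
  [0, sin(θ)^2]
Non-zero Christoffel symbols (Γ^k_{ij} = Γ^k_{ji}):
Γ^θ_{φ φ} = -sin(2*θ)/2
Γ^φ_{θ φ} = 1/tan(θ)
R^θ_{θ θ θ} = 0 (a repeated index in an antisymmetric pair)
R^φ_{θ φ θ} = ∂_φ Γ^φ_{θ θ} - ∂_θ Γ^φ_{θ φ} + Γ^φ_{φ m} Γ^m_{θ θ} - Γ^φ_{θ m} Γ^m_{θ φ}
  = (0) - (-1/sin(θ)^2) + (0) - (1/tan(θ)^2) = 1
R_{θθ} = R^θ_{θ θ θ} + R^φ_{θ φ θ} = (0) + (1) = 1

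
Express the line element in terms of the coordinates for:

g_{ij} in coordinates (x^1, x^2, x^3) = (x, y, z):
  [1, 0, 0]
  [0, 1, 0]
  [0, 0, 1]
ds^2 = g_{ij} dx^i dx^j; only the non-zero components contribute.
ds^2 = dx^2 + dy^2 + dz^2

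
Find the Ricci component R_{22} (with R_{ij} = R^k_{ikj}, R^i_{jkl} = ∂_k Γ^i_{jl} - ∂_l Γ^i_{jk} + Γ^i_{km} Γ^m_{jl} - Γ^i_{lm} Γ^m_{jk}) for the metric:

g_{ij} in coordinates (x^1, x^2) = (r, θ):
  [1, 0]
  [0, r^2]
Non-zero Christoffel symbols (Γ^k_{ij} = Γ^k_{ji}):
Γ^r_{θ θ} = -r
Γ^θ_{r θ} = 1/r
R^r_{θ r θ} = ∂_r Γ^r_{θ θ} - ∂_θ Γ^r_{θ r} + Γ^r_{r m} Γ^m_{θ θ} - Γ^r_{θ m} Γ^m_{θ r}
  = (-1) - (0) + (0) - (-1) = 0
R^θ_{θ θ θ} = 0 (a repeated index in an antisymmetric pair)
R_{θθ} = R^r_{θ r θ} + R^θ_{θ θ θ} = (0) + (0) = 0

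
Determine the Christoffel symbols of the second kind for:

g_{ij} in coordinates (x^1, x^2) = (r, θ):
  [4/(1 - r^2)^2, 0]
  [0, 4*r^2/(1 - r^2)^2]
Using Γ^k_{ij} = (1/2) g^{km} (∂_i g_{mj} + ∂_j g_{mi} - ∂_m g_{ij}); the metric is diagonal, so only the m = k term contributes.
Non-zero symbols (using the symmetry Γ^k_{ij} = Γ^k_{ji}):
Γ^r_{r r} = (1/2) g^{rr} (∂_r g_{rr} + ∂_r g_{rr} - ∂_r g_{rr}) = (1/2)((1 - r^2)^2/4)((16*r/(1 - r^2)^3) + (16*r/(1 - r^2)^3) - (16*r/(1 - r^2)^3)) = 2*r/(1 - r^2)
Γ^r_{θ θ} = (1/2) g^{rr} (∂_θ g_{rθ} + ∂_θ g_{rθ} - ∂_r g_{θθ}) = (1/2)((1 - r^2)^2/4)((0) + (0) - (-8*(r^3 + r)/(r^2 - 1)^3)) = (r^3 + r)/(r^2 - 1)
Γ^θ_{r θ} = (1/2) g^{θθ} (∂_r g_{θθ} + ∂_θ g_{θr} - ∂_θ g_{rθ}) = (1/2)((1 - r^2)^2/(4*r^2))((-8*(r^3 + r)/(r^2 - 1)^3) + (0) - (0)) = (-r^2 - 1)/(r^3 - r)
All other Christoffel symbols are zero.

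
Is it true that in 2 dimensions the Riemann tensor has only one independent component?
The number of independent components is n^2(n^2-1)/12 = 4·3/12 = 1 for n = 2 (e.g. R_{1212}).
Yes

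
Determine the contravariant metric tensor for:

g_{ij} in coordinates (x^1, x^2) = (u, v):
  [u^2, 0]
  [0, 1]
The metric is diagonal, so g^{ij} is diagonal with entries 1/g_{ii}: diag(1/(u^2), 1).
g^{ij}:
  [1/u^2, 0]
  [0, 1]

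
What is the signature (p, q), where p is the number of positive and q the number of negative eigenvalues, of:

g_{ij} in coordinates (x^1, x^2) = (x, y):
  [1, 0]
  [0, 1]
The metric is diagonal, so its eigenvalues are the diagonal entries: 1, 1 (at a generic point, where coordinate-dependent entries are positive).
2 positive, 0 negative.
(2, 0) - Riemannian (positive definite)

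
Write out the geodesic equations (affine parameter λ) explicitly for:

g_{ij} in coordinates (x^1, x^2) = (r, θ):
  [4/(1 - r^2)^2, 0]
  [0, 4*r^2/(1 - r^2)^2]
Geodesic equation: d^2x^k/dλ^2 + Γ^k_{ij} (dx^i/dλ)(dx^j/dλ) = 0.
Non-zero Christoffel symbols:
Γ^r_{r r} = 2*r/(1 - r^2)
Γ^r_{θ θ} = (r^3 + r)/(r^2 - 1)
Γ^θ_{r θ} = (-r^2 - 1)/(r^3 - r)
Substituting (the symmetric pair Γ^k_{ij}, Γ^k_{ji} combines into a factor 2):
d^2r/dλ^2 + (2*r/(1 - r^2)) (dr/dλ)^2 + ((r^3 + r)/(r^2 - 1)) (dθ/dλ)^2 = 0
d^2θ/dλ^2 + ((-2*r^2 - 2)/(r^3 - r)) (dr/dλ)(dθ/dλ) = 0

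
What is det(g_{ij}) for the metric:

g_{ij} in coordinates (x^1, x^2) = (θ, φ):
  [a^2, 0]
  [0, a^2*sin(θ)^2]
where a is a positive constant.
For a 2×2 metric: det(g) = g_{11}·g_{22} - g_{12}·g_{21}
= (a^2)·(a^2*sin(θ)^2) - (0)·(0)
= a^4*sin(θ)^2 - 0
det(g) = a^4*sin(θ)^2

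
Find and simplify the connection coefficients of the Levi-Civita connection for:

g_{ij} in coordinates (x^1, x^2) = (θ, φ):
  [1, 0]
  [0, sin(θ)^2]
Using Γ^k_{ij} = (1/2) g^{km} (∂_i g_{mj} + ∂_j g_{mi} - ∂_m g_{ij}); the metric is diagonal, so only the m = k term contributes.
Non-zero symbols (using the symmetry Γ^k_{ij} = Γ^k_{ji}):
Γ^θ_{φ φ} = (1/2) g^{θθ} (∂_φ g_{θφ} + ∂_φ g_{θφ} - ∂_θ g_{φφ}) = (1/2)(1)((0) + (0) - (sin(2*θ))) = -sin(2*θ)/2
Γ^φ_{θ φ} = (1/2) g^{φφ} (∂_θ g_{φφ} + ∂_φ g_{φθ} - ∂_φ g_{θφ}) = (1/2)(1/sin(θ)^2)((sin(2*θ)) + (0) - (0)) = 1/tan(θ)
All other Christoffel symbols are zero.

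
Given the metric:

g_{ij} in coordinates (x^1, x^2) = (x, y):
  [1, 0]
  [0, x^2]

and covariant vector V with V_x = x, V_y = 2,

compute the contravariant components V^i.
Inverse metric (diagonal): g^{xx} = 1, g^{yy} = 1/x^2
V^i = g^{ij} V_j:
V^x = (1)(x) + (0)(2) = x
V^y = (0)(x) + (1/x^2)(2) = 2/x^2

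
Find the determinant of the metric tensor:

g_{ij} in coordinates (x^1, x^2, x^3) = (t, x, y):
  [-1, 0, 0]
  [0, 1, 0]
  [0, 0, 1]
Diagonal metric: det(g) = g_{11}·g_{22}·g_{33}
= (-1)·(1)·(1)
det(g) = -1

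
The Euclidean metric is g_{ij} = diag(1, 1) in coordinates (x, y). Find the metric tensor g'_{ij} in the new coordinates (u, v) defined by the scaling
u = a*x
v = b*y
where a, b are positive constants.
Invert the transformation: x = u/a, y = v/b
g'_{ij} = (∂x^k/∂x'^i)(∂x^l/∂x'^j) g_{kl}; with g_{kl} = δ_{kl} this is Σ_k (∂x^k/∂x'^i)(∂x^k/∂x'^j).
Jacobian: ∂x/∂u = 1/a, ∂x/∂v = 0, ∂y/∂u = 0, ∂y/∂v = 1/b
g'_{uu} = (1/a)(1/a) + (0)(0) = 1/a^2
g'_{uv} = (1/a)(0) + (0)(1/b) = 0
g'_{vv} = (0)(0) + (1/b)(1/b) = 1/b^2
g'_{ij} = diag(1/a^2, 1/b^2)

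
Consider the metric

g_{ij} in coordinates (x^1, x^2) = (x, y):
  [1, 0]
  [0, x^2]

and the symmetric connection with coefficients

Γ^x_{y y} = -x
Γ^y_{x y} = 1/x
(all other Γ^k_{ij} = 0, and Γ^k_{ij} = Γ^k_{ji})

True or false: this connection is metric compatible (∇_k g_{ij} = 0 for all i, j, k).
Using ∇_k g_{ij} = ∂_k g_{ij} - Γ^m_{ki} g_{mj} - Γ^m_{kj} g_{im}:
e.g. ∇_x g_{yy} = (2*x) - (x) - (x) = 0
Every component ∇_k g_{ij} vanishes: the connection is metric compatible.
True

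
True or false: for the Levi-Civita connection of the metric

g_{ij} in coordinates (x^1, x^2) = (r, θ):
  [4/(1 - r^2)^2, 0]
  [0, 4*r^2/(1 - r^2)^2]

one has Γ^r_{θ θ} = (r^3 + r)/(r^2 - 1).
Γ^r_{θ θ} = (1/2) g^{rr} (∂_θ g_{rθ} + ∂_θ g_{rθ} - ∂_r g_{θθ}) = (1/2)((1 - r^2)^2/4)((0) + (0) - (-8*(r^3 + r)/(r^2 - 1)^3)) = (r^3 + r)/(r^2 - 1)
This equals the proposed value (r^3 + r)/(r^2 - 1).
True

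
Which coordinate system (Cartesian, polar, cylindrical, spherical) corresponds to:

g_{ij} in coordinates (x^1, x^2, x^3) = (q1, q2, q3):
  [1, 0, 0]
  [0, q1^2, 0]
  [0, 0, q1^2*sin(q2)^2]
The line element ds^2 = dq1^2 + q1^2 dq2^2 + q1^2 sin(q2)^2 dq3^2 is dr^2 + r^2 dθ^2 + r^2 sin(θ)^2 dφ^2 with q1 = r, q2 = θ, q3 = φ.
spherical coordinates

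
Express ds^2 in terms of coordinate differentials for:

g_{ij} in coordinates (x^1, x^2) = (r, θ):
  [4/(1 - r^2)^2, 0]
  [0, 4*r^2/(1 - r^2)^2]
ds^2 = g_{ij} dx^i dx^j; only the non-zero components contribute.
ds^2 = (4/(1 - r^2)^2) dr^2 + (4*r^2/(1 - r^2)^2) dθ^2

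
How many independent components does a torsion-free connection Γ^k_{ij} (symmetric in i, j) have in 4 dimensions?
Γ^k_{ij} has n choices for the upper index and n(n+1)/2 independent symmetric lower index pairs.
Total = 4 × 4×5/2 = 4 × 10 = 40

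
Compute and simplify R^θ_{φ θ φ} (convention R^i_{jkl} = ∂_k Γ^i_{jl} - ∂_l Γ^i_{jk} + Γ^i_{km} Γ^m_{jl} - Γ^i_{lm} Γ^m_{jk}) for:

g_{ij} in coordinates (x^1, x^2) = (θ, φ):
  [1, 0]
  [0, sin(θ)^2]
Non-zero Christoffel symbols (Γ^k_{ij} = Γ^k_{ji}):
Γ^θ_{φ φ} = -sin(2*θ)/2
Γ^φ_{θ φ} = 1/tan(θ)
R^θ_{φ θ φ} = ∂_θ Γ^θ_{φ φ} - ∂_φ Γ^θ_{φ θ} + Γ^θ_{θ m} Γ^m_{φ φ} - Γ^θ_{φ m} Γ^m_{φ θ}
  = (-cos(2*θ)) - (0) + (0) - (-cos(θ)^2) = sin(θ)^2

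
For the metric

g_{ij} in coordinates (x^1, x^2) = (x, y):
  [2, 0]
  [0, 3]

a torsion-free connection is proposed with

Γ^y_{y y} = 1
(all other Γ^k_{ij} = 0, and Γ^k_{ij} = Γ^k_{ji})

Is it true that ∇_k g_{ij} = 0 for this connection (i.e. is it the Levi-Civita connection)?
Using ∇_k g_{ij} = ∂_k g_{ij} - Γ^m_{ki} g_{mj} - Γ^m_{kj} g_{im}:
∇_y g_{yy} = (0) - (3) - (3) = -6 ≠ 0
So the connection is not metric compatible (it is not the Levi-Civita connection).
No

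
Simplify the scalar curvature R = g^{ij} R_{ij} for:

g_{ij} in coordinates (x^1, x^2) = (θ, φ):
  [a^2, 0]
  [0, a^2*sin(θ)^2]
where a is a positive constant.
Non-zero Christoffel symbols (Γ^k_{ij} = Γ^k_{ji}):
Γ^θ_{φ φ} = -sin(2*θ)/2
Γ^φ_{θ φ} = 1/tan(θ)
Ricci tensor (R_{ij} = R^k_{ikj}): R_{θθ} = 1, R_{θφ} = 0, R_{φφ} = sin(θ)^2
Inverse metric: g^{θθ} = 1/a^2, g^{φφ} = 1/(a^2*sin(θ)^2)
R = g^{ij} R_{ij} = (1/a^2)(1) + (1/(a^2*sin(θ)^2))(sin(θ)^2) = 2/a^2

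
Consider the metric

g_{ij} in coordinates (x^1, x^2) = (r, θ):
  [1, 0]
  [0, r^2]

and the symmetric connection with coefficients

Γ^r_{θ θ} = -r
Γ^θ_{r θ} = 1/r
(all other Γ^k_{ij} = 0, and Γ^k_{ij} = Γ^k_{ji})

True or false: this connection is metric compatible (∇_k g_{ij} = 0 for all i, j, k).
Using ∇_k g_{ij} = ∂_k g_{ij} - Γ^m_{ki} g_{mj} - Γ^m_{kj} g_{im}:
e.g. ∇_r g_{θθ} = (2*r) - (r) - (r) = 0
Every component ∇_k g_{ij} vanishes: the connection is metric compatible.
True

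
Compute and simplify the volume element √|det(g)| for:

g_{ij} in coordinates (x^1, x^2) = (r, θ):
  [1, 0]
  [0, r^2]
det(g) = r^2
√|det(g)| = r
Volume element: dV = r dr dθ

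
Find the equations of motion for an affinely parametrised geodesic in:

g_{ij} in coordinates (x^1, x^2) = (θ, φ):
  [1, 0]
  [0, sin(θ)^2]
Geodesic equation: d^2x^k/dλ^2 + Γ^k_{ij} (dx^i/dλ)(dx^j/dλ) = 0.
Non-zero Christoffel symbols:
Γ^θ_{φ φ} = -sin(2*θ)/2
Γ^φ_{θ φ} = 1/tan(θ)
Substituting (the symmetric pair Γ^k_{ij}, Γ^k_{ji} combines into a factor 2):
d^2θ/dλ^2 - (sin(2*θ)/2) (dφ/dλ)^2 = 0
d^2φ/dλ^2 + (2/tan(θ)) (dθ/dλ)(dφ/dλ) = 0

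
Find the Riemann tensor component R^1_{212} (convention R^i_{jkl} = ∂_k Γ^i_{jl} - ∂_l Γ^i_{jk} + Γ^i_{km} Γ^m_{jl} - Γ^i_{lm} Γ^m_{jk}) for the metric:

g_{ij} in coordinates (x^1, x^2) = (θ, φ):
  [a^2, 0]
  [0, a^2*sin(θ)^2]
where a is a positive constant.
Non-zero Christoffel symbols (Γ^k_{ij} = Γ^k_{ji}):
Γ^θ_{φ φ} = -sin(2*θ)/2
Γ^φ_{θ φ} = 1/tan(θ)
R^θ_{φ θ φ} = ∂_θ Γ^θ_{φ φ} - ∂_φ Γ^θ_{φ θ} + Γ^θ_{θ m} Γ^m_{φ φ} - Γ^θ_{φ m} Γ^m_{φ θ}
  = (-cos(2*θ)) - (0) + (0) - (-cos(θ)^2) = sin(θ)^2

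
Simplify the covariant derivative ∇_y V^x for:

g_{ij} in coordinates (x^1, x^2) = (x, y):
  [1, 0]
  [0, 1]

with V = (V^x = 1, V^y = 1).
All Christoffel symbols are zero.
∇_y V^x = ∂_y V^x + Γ^x_{y j} V^j
  = (0) + (0)(1) + (0)(1)
  = 0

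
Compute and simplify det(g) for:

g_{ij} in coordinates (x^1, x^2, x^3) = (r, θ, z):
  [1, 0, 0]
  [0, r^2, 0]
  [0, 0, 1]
Diagonal metric: det(g) = g_{11}·g_{22}·g_{33}
= (1)·(r^2)·(1)
det(g) = r^2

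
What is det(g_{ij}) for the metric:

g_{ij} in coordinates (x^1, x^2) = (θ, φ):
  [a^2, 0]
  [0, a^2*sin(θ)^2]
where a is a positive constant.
For a 2×2 metric: det(g) = g_{11}·g_{22} - g_{12}·g_{21}
= (a^2)·(a^2*sin(θ)^2) - (0)·(0)
= a^4*sin(θ)^2 - 0
det(g) = a^4*sin(θ)^2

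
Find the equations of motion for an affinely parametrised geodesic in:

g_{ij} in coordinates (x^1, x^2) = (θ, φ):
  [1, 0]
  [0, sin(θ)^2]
Geodesic equation: d^2x^k/dλ^2 + Γ^k_{ij} (dx^i/dλ)(dx^j/dλ) = 0.
Non-zero Christoffel symbols:
Γ^θ_{φ φ} = -sin(2*θ)/2
Γ^φ_{θ φ} = 1/tan(θ)
Substituting (the symmetric pair Γ^k_{ij}, Γ^k_{ji} combines into a factor 2):
d^2θ/dλ^2 - (sin(2*θ)/2) (dφ/dλ)^2 = 0
d^2φ/dλ^2 + (2/tan(θ)) (dθ/dλ)(dφ/dλ) = 0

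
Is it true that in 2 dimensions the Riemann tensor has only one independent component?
The number of independent components is n^2(n^2-1)/12 = 4·3/12 = 1 for n = 2 (e.g. R_{1212}).
Yes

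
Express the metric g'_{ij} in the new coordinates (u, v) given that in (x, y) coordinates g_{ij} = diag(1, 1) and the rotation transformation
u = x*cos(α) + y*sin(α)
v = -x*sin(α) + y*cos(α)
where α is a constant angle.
Invert the transformation: x = u*cos(α) - v*sin(α), y = u*sin(α) + v*cos(α)
g'_{ij} = (∂x^k/∂x'^i)(∂x^l/∂x'^j) g_{kl}; with g_{kl} = δ_{kl} this is Σ_k (∂x^k/∂x'^i)(∂x^k/∂x'^j).
Jacobian: ∂x/∂u = cos(α), ∂x/∂v = -sin(α), ∂y/∂u = sin(α), ∂y/∂v = cos(α)
g'_{uu} = (cos(α))(cos(α)) + (sin(α))(sin(α)) = 1
g'_{uv} = (cos(α))(-sin(α)) + (sin(α))(cos(α)) = 0
g'_{vv} = (-sin(α))(-sin(α)) + (cos(α))(cos(α)) = 1
g'_{ij} = diag(1, 1)
The Euclidean metric is invariant under rotations.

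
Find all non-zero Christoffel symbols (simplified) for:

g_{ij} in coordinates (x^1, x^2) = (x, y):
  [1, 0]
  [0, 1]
Using Γ^k_{ij} = (1/2) g^{km} (∂_i g_{mj} + ∂_j g_{mi} - ∂_m g_{ij}); the metric is diagonal, so only the m = k term contributes.
Every metric component is constant, so all ∂_m g_{ij} = 0 and every Christoffel symbol vanishes.
All Christoffel symbols are zero.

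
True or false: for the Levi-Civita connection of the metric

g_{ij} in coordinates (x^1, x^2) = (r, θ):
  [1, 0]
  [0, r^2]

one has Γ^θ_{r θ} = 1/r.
Γ^θ_{r θ} = (1/2) g^{θθ} (∂_r g_{θθ} + ∂_θ g_{θr} - ∂_θ g_{rθ}) = (1/2)(1/r^2)((2*r) + (0) - (0)) = 1/r
This equals the proposed value 1/r.
True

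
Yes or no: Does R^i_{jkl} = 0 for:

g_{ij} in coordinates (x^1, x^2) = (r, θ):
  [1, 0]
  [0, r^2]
Non-zero Christoffel symbols:
Γ^r_{θ θ} = -r
Γ^θ_{r θ} = 1/r
Ricci tensor: R_{rr} = 0, R_{rθ} = 0, R_{θθ} = 0
All R_{ij} vanish; in 2 dimensions the Riemann tensor is fully determined by the Ricci tensor, so R^i_{jkl} = 0: the metric is flat (curvilinear coordinates on flat space).
Yes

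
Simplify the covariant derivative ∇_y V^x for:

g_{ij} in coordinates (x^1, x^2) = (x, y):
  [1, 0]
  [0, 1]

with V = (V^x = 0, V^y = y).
All Christoffel symbols are zero.
∇_y V^x = ∂_y V^x + Γ^x_{y j} V^j
  = (0) + (0)(0) + (0)(y)
  = 0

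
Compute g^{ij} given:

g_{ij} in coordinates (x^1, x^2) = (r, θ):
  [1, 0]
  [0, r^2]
The metric is diagonal, so g^{ij} is diagonal with entries 1/g_{ii}: diag(1, 1/(r^2)).
g^{ij}:
  [1, 0]
  [0, 1/r^2]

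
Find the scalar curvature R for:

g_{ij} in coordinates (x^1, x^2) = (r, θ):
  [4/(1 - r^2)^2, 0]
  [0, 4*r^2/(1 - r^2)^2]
Non-zero Christoffel symbols (Γ^k_{ij} = Γ^k_{ji}):
Γ^r_{r r} = 2*r/(1 - r^2)
Γ^r_{θ θ} = (r^3 + r)/(r^2 - 1)
Γ^θ_{r θ} = (-r^2 - 1)/(r^3 - r)
Ricci tensor (R_{ij} = R^k_{ikj}): R_{rr} = -4/(r^2 - 1)^2, R_{rθ} = 0, R_{θθ} = -4*r^2/(r^2 - 1)^2
Inverse metric: g^{rr} = (1 - r^2)^2/4, g^{θθ} = (1 - r^2)^2/(4*r^2)
R = g^{ij} R_{ij} = ((1 - r^2)^2/4)(-4/(r^2 - 1)^2) + ((1 - r^2)^2/(4*r^2))(-4*r^2/(r^2 - 1)^2) = -2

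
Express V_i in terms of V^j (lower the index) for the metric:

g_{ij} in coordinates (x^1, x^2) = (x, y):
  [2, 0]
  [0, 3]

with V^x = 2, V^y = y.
V_i = g_{ij} V^j:
V_x = (2)(2) + (0)(y) = 4
V_y = (0)(2) + (3)(y) = 3*y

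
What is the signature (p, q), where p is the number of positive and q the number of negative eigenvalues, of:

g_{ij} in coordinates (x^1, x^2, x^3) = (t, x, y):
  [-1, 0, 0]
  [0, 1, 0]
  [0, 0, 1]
The metric is diagonal, so its eigenvalues are the diagonal entries: -1, 1, 1 (at a generic point, where coordinate-dependent entries are positive).
2 positive, 1 negative.
(2, 1) - Lorentzian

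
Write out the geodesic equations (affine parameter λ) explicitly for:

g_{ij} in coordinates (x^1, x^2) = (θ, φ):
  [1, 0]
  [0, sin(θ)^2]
Geodesic equation: d^2x^k/dλ^2 + Γ^k_{ij} (dx^i/dλ)(dx^j/dλ) = 0.
Non-zero Christoffel symbols:
Γ^θ_{φ φ} = -sin(2*θ)/2
Γ^φ_{θ φ} = 1/tan(θ)
Substituting (the symmetric pair Γ^k_{ij}, Γ^k_{ji} combines into a factor 2):
d^2θ/dλ^2 - (sin(2*θ)/2) (dφ/dλ)^2 = 0
d^2φ/dλ^2 + (2/tan(θ)) (dθ/dλ)(dφ/dλ) = 0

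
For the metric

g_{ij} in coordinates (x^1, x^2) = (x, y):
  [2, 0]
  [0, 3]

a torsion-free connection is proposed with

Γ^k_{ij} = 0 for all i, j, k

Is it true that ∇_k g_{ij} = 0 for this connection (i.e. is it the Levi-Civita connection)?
Using ∇_k g_{ij} = ∂_k g_{ij} - Γ^m_{ki} g_{mj} - Γ^m_{kj} g_{im}:
e.g. ∇_y g_{yy} = (0) - (0) - (0) = 0
Every component ∇_k g_{ij} vanishes: the connection is metric compatible.
Yes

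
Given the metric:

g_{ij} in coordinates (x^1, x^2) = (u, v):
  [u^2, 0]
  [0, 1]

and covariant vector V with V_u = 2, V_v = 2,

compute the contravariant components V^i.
Inverse metric (diagonal): g^{uu} = 1/u^2, g^{vv} = 1
V^i = g^{ij} V_j:
V^u = (1/u^2)(2) + (0)(2) = 2/u^2
V^v = (0)(2) + (1)(2) = 2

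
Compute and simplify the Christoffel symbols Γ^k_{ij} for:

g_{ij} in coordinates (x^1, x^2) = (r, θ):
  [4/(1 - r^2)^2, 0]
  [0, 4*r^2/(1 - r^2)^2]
Using Γ^k_{ij} = (1/2) g^{km} (∂_i g_{mj} + ∂_j g_{mi} - ∂_m g_{ij}); the metric is diagonal, so only the m = k term contributes.
Non-zero symbols (using the symmetry Γ^k_{ij} = Γ^k_{ji}):
Γ^r_{r r} = (1/2) g^{rr} (∂_r g_{rr} + ∂_r g_{rr} - ∂_r g_{rr}) = (1/2)((1 - r^2)^2/4)((16*r/(1 - r^2)^3) + (16*r/(1 - r^2)^3) - (16*r/(1 - r^2)^3)) = 2*r/(1 - r^2)
Γ^r_{θ θ} = (1/2) g^{rr} (∂_θ g_{rθ} + ∂_θ g_{rθ} - ∂_r g_{θθ}) = (1/2)((1 - r^2)^2/4)((0) + (0) - (-8*(r^3 + r)/(r^2 - 1)^3)) = (r^3 + r)/(r^2 - 1)
Γ^θ_{r θ} = (1/2) g^{θθ} (∂_r g_{θθ} + ∂_θ g_{θr} - ∂_θ g_{rθ}) = (1/2)((1 - r^2)^2/(4*r^2))((-8*(r^3 + r)/(r^2 - 1)^3) + (0) - (0)) = (-r^2 - 1)/(r^3 - r)
All other Christoffel symbols are zero.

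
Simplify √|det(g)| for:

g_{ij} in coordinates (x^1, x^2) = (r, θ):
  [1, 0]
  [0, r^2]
det(g) = r^2
√|det(g)| = r
Volume element: dV = r dr dθ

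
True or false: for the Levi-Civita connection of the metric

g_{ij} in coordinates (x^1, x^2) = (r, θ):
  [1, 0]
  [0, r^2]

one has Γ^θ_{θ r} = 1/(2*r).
Γ^θ_{θ r} = (1/2) g^{θθ} (∂_θ g_{θr} + ∂_r g_{θθ} - ∂_θ g_{θr}) = (1/2)(1/r^2)((0) + (2*r) - (0)) = 1/r
This differs from the proposed value 1/(2*r).
False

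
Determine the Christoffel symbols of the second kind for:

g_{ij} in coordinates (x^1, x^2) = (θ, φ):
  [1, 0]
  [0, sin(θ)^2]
Using Γ^k_{ij} = (1/2) g^{km} (∂_i g_{mj} + ∂_j g_{mi} - ∂_m g_{ij}); the metric is diagonal, so only the m = k term contributes.
Non-zero symbols (using the symmetry Γ^k_{ij} = Γ^k_{ji}):
Γ^θ_{φ φ} = (1/2) g^{θθ} (∂_φ g_{θφ} + ∂_φ g_{θφ} - ∂_θ g_{φφ}) = (1/2)(1)((0) + (0) - (sin(2*θ))) = -sin(2*θ)/2
Γ^φ_{θ φ} = (1/2) g^{φφ} (∂_θ g_{φφ} + ∂_φ g_{φθ} - ∂_φ g_{θφ}) = (1/2)(1/sin(θ)^2)((sin(2*θ)) + (0) - (0)) = 1/tan(θ)
All other Christoffel symbols are zero.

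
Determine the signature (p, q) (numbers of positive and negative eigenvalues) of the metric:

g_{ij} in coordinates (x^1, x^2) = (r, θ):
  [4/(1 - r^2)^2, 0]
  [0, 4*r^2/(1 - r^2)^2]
The metric is diagonal, so its eigenvalues are the diagonal entries: 4/(1 - r^2)^2, 4*r^2/(1 - r^2)^2 (at a generic point, where coordinate-dependent entries are positive).
2 positive, 0 negative.
(2, 0) - Riemannian (positive definite)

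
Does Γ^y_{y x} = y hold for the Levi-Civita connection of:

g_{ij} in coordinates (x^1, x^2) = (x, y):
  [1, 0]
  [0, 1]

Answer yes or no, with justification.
Γ^y_{y x} = (1/2) g^{yy} (∂_y g_{yx} + ∂_x g_{yy} - ∂_y g_{yx}) = (1/2)(1)((0) + (0) - (0)) = 0
This differs from the proposed value y.
No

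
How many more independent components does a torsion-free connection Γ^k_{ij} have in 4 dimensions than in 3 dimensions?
Independent components in n dimensions: n × n(n+1)/2 = n^2(n+1)/2.
4D: 4 × 10 = 40
3D: 3 × 6 = 18
Difference = 40 - 18 = 22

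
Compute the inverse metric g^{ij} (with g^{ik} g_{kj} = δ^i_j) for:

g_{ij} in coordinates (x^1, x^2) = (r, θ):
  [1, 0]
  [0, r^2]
The metric is diagonal, so g^{ij} is diagonal with entries 1/g_{ii}: diag(1, 1/(r^2)).
g^{ij}:
  [1, 0]
  [0, 1/r^2]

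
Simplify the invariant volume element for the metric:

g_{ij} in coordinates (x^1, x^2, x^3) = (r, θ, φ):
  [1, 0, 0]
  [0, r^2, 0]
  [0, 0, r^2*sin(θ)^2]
det(g) = r^4*sin(θ)^2
√|det(g)| = r^2*sin(θ) (taking 0 < θ < π so that |sin(θ)| = sin(θ))
Volume element: dV = r^2*sin(θ) dr dθ dφ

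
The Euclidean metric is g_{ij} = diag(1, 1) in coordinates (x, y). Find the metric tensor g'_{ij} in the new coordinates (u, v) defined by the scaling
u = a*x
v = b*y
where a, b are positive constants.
Invert the transformation: x = u/a, y = v/b
g'_{ij} = (∂x^k/∂x'^i)(∂x^l/∂x'^j) g_{kl}; with g_{kl} = δ_{kl} this is Σ_k (∂x^k/∂x'^i)(∂x^k/∂x'^j).
Jacobian: ∂x/∂u = 1/a, ∂x/∂v = 0, ∂y/∂u = 0, ∂y/∂v = 1/b
g'_{uu} = (1/a)(1/a) + (0)(0) = 1/a^2
g'_{uv} = (1/a)(0) + (0)(1/b) = 0
g'_{vv} = (0)(0) + (1/b)(1/b) = 1/b^2
g'_{ij} = diag(1/a^2, 1/b^2)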